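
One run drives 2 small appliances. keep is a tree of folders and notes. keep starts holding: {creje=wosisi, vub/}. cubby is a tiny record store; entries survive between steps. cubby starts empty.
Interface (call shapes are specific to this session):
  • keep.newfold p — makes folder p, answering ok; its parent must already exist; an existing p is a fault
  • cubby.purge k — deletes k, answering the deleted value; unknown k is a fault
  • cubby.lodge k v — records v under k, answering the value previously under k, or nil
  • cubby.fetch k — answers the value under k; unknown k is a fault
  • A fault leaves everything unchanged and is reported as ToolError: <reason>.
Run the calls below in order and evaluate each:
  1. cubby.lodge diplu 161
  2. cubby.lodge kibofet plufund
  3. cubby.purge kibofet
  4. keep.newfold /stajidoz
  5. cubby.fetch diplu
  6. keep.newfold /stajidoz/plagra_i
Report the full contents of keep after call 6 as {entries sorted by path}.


I use cubby.lodge using k=diplu, v=161: nil.
I run cubby.lodge using k=kibofet, v=plufund, → nil.
Calling cubby.purge using k=kibofet, and get plufund.
I call keep.newfold using p=/stajidoz, and get ok.
I call cubby.fetch using k=diplu, yielding 161.
Then keep.newfold using p=/stajidoz/plagra_i: ok.

Answer: {creje=wosisi, stajidoz/, stajidoz/plagra_i/, vub/}


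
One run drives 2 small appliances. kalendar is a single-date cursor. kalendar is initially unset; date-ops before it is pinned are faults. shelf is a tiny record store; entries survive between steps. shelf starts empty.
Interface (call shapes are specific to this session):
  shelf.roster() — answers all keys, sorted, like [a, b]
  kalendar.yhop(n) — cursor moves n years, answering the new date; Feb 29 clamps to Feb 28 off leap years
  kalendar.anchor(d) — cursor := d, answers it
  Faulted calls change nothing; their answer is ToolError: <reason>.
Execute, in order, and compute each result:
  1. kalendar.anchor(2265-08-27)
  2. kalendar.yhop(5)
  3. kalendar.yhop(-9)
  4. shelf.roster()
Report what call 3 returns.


;; anchor(d=2265-08-27) == 2265-08-27
;; yhop(n=5) == 2270-08-27
;; yhop(n=-9) == 2261-08-27
;; roster() == []

Answer: 2261-08-27


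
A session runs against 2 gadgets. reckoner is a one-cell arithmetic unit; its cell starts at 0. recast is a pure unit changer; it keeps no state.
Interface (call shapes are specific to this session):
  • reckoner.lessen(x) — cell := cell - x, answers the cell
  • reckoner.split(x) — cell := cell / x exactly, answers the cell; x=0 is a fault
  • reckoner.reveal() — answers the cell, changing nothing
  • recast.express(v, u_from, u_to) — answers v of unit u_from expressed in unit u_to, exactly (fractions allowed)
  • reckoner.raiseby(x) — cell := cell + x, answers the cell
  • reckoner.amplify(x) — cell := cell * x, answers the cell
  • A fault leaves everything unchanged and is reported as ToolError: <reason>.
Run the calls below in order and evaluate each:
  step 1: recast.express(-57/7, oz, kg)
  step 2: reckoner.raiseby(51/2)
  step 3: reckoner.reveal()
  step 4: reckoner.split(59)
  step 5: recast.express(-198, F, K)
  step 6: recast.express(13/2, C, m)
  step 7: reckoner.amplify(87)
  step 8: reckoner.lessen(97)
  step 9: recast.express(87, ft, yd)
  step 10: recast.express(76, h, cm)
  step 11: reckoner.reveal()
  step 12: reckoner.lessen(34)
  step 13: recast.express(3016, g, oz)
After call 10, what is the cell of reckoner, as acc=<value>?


Answer: acc=-7009/118

Derivation:
>> recast.express(v: -57/7, u_from: oz, u_to: kg)
<< -369353787/1600000000
>> reckoner.raiseby(x: 51/2)
<< 51/2
>> reckoner.reveal()
<< 51/2
>> reckoner.split(x: 59)
<< 51/118
>> recast.express(v: -198, u_from: F, u_to: K)
<< 26167/180
>> recast.express(v: 13/2, u_from: C, u_to: m)
<< ToolError: incompatible units
>> reckoner.amplify(x: 87)
<< 4437/118
>> reckoner.lessen(x: 97)
<< -7009/118
>> recast.express(v: 87, u_from: ft, u_to: yd)
<< 29
>> recast.express(v: 76, u_from: h, u_to: cm)
<< ToolError: incompatible units
>> reckoner.reveal()
<< -7009/118
>> reckoner.lessen(x: 34)
<< -11021/118
>> recast.express(v: 3016, u_from: g, u_to: oz)
<< 4825600000/45359237


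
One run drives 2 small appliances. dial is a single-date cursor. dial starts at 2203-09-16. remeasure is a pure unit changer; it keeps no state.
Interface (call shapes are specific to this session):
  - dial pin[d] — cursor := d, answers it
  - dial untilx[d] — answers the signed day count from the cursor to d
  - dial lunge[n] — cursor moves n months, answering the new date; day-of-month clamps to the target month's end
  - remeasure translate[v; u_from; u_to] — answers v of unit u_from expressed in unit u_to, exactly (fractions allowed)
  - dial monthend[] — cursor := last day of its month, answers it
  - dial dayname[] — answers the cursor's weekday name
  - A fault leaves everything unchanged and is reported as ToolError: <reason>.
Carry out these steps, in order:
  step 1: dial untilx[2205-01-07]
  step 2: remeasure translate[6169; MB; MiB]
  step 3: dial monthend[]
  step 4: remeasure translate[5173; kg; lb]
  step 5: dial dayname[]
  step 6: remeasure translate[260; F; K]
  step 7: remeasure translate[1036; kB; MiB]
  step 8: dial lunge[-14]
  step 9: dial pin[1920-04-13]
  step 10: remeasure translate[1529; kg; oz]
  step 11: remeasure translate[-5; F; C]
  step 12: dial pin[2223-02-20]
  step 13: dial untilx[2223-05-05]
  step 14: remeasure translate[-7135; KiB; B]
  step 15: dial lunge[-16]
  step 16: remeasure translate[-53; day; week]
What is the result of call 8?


Do: dial untilx[d=2205-01-07]
See: 479
Do: remeasure translate[v=6169; u_from=MB; u_to=MiB]
See: 96390625/16384
Do: dial monthend[]
See: 2203-09-30
Do: remeasure translate[v=5173; u_from=kg; u_to=lb]
See: 73900000000/6479891
Do: dial dayname[]
See: Friday
Do: remeasure translate[v=260; u_from=F; u_to=K]
See: 23989/60
Do: remeasure translate[v=1036; u_from=kB; u_to=MiB]
See: 32375/32768
Do: dial lunge[n=-14]
See: 2202-07-30
Do: dial pin[d=1920-04-13]
See: 1920-04-13
Do: remeasure translate[v=1529; u_from=kg; u_to=oz]
See: 222400000000/4123567
Do: remeasure translate[v=-5; u_from=F; u_to=C]
See: -185/9
Do: dial pin[d=2223-02-20]
See: 2223-02-20
Do: dial untilx[d=2223-05-05]
See: 74
Do: remeasure translate[v=-7135; u_from=KiB; u_to=B]
See: -7306240
Do: dial lunge[n=-16]
See: 2221-10-20
Do: remeasure translate[v=-53; u_from=day; u_to=week]
See: -53/7

Answer: 2202-07-30


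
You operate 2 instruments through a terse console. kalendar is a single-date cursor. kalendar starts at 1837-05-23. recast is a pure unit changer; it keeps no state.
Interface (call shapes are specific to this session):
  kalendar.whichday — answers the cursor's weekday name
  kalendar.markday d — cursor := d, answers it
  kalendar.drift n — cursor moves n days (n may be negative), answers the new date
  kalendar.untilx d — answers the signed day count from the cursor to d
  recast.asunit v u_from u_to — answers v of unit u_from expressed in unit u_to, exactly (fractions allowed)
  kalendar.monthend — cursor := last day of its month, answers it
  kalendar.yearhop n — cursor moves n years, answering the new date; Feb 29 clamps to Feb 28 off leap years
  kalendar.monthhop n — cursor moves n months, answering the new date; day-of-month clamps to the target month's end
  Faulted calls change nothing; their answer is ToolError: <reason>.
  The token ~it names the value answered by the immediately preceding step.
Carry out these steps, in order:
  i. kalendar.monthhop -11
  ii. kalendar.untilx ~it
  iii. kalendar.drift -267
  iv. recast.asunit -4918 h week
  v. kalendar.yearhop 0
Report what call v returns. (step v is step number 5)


Answer: 1835-09-30

Derivation:
[in] kalendar.monthhop n=-11
  1836-06-23
[in] kalendar.untilx d=~it
  0
[in] kalendar.drift n=-267
  1835-09-30
[in] recast.asunit v=-4918 u_from=h u_to=week
  -2459/84
[in] kalendar.yearhop n=0
  1835-09-30


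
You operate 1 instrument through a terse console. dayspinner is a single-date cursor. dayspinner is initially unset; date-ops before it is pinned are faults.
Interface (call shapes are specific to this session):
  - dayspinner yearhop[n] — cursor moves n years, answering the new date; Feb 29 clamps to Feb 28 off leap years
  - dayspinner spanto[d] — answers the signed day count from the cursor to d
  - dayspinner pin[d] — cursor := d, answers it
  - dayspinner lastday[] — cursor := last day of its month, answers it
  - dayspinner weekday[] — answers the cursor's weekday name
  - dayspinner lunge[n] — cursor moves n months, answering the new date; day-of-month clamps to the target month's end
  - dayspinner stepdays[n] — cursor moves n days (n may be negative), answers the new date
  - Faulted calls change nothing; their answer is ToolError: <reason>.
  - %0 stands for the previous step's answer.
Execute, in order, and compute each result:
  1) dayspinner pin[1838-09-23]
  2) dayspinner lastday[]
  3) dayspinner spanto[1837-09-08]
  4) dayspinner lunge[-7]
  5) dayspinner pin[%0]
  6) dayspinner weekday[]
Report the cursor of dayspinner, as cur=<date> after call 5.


Answer: cur=1838-02-28

Derivation:
! 1. dayspinner pin(d='1838-09-23') : 1838-09-23
! 2. dayspinner lastday() : 1838-09-30
! 3. dayspinner spanto(d='1837-09-08') : -387
! 4. dayspinner lunge(n='-7') : 1838-02-28
! 5. dayspinner pin(d='%0') : 1838-02-28
! 6. dayspinner weekday() : Wednesday


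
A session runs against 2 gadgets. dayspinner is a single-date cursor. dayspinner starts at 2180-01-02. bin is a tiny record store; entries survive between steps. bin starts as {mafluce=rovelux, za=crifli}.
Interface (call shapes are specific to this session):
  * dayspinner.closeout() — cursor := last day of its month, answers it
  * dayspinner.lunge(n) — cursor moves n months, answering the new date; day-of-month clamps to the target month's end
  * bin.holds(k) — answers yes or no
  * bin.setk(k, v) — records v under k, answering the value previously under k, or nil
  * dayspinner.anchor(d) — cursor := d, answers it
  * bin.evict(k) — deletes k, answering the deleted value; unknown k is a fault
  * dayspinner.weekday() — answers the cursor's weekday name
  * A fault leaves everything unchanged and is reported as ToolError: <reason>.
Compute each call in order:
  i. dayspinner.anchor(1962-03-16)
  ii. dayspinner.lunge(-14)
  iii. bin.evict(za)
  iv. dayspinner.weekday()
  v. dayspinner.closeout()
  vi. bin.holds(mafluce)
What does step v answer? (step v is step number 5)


Answer: 1961-01-31

Derivation:
>> dayspinner.anchor(d: 1962-03-16)
<< 1962-03-16
>> dayspinner.lunge(n: -14)
<< 1961-01-16
>> bin.evict(k: za)
<< crifli
>> dayspinner.weekday()
<< Monday
>> dayspinner.closeout()
<< 1961-01-31
>> bin.holds(k: mafluce)
<< yes


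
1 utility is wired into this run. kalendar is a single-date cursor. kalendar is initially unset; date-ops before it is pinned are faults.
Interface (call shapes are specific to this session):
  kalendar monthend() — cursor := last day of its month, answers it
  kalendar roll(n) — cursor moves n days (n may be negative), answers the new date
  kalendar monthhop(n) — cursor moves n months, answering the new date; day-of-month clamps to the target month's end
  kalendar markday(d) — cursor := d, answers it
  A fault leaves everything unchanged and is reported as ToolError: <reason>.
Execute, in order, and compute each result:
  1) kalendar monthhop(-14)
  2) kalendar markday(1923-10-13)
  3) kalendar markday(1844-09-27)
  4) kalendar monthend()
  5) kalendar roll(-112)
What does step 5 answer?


Answer: 1844-06-10

Derivation:
! kalendar monthhop(n→-14) -> ToolError: no date set
! kalendar markday(d→1923-10-13) -> 1923-10-13
! kalendar markday(d→1844-09-27) -> 1844-09-27
! kalendar monthend() -> 1844-09-30
! kalendar roll(n→-112) -> 1844-06-10


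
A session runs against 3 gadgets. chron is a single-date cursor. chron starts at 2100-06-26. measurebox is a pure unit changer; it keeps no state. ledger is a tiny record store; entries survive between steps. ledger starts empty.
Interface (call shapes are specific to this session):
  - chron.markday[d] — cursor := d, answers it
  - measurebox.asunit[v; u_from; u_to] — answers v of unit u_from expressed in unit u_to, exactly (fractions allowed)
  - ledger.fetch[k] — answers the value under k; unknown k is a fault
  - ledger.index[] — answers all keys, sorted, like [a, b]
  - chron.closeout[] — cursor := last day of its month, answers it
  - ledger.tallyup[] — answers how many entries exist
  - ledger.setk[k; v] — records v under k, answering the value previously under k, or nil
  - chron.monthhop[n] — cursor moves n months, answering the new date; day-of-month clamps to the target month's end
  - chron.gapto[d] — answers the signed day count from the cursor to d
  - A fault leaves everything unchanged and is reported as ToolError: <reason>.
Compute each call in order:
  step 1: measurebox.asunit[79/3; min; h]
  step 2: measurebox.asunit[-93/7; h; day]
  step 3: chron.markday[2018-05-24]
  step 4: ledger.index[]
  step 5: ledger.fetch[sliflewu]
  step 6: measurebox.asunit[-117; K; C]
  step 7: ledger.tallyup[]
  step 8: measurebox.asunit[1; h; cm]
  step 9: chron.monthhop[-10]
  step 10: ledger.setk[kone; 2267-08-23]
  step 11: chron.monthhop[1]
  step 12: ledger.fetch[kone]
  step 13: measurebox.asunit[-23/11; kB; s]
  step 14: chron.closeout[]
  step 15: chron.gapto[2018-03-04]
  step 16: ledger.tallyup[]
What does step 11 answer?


Using asunit on v='79/3', u_from='min', u_to='h', yielding 79/180.
I use asunit on v='-93/7', u_from='h', u_to='day', → -31/56.
Next I call markday on d='2018-05-24', which returns 2018-05-24.
Using index, → [].
I call fetch on k='sliflewu', and see ToolError: no such key sliflewu.
I invoke asunit on v='-117', u_from='K', u_to='C', and get -7803/20.
Using tallyup(), which returns 0.
I run asunit on v='1', u_from='h', u_to='cm', and see ToolError: incompatible units.
Using monthhop on n='-10', yielding 2017-07-24.
I invoke setk on k='kone', v='2267-08-23', giving nil.
I use monthhop on n='1', and observe 2017-08-24.
I run fetch on k='kone', which returns 2267-08-23.
Using asunit on v='-23/11', u_from='kB', u_to='s', which returns ToolError: incompatible units.
Calling closeout, yielding 2017-08-31.
Calling gapto on d='2018-03-04', and get 185.
Invoking tallyup, giving 1.

Answer: 2017-08-24


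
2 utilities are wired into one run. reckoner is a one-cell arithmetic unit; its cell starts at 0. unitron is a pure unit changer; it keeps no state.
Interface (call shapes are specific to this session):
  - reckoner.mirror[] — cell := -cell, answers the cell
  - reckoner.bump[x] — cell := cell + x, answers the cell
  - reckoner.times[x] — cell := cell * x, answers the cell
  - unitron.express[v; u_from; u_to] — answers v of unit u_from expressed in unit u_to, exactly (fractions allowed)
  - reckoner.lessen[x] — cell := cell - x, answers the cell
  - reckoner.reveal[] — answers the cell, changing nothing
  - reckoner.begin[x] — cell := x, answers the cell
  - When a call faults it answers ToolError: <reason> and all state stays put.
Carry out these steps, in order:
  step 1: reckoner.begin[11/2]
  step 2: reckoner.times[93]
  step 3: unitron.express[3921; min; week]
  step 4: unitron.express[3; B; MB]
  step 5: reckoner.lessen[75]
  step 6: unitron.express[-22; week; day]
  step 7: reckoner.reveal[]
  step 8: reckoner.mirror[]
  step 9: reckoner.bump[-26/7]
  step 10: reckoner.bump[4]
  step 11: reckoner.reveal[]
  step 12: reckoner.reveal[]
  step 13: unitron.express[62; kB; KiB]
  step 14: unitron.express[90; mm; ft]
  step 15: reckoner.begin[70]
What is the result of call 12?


Answer: -6107/14

Derivation:
% 1. begin(x→11/2) -> 11/2
% 2. times(x→93) -> 1023/2
% 3. express(v→3921, u_from→min, u_to→week) -> 1307/3360
% 4. express(v→3, u_from→B, u_to→MB) -> 3/1000000
% 5. lessen(x→75) -> 873/2
% 6. express(v→-22, u_from→week, u_to→day) -> -154
% 7. reveal() -> 873/2
% 8. mirror() -> -873/2
% 9. bump(x→-26/7) -> -6163/14
% 10. bump(x→4) -> -6107/14
% 11. reveal() -> -6107/14
% 12. reveal() -> -6107/14
% 13. express(v→62, u_from→kB, u_to→KiB) -> 3875/64
% 14. express(v→90, u_from→mm, u_to→ft) -> 75/254
% 15. begin(x→70) -> 70


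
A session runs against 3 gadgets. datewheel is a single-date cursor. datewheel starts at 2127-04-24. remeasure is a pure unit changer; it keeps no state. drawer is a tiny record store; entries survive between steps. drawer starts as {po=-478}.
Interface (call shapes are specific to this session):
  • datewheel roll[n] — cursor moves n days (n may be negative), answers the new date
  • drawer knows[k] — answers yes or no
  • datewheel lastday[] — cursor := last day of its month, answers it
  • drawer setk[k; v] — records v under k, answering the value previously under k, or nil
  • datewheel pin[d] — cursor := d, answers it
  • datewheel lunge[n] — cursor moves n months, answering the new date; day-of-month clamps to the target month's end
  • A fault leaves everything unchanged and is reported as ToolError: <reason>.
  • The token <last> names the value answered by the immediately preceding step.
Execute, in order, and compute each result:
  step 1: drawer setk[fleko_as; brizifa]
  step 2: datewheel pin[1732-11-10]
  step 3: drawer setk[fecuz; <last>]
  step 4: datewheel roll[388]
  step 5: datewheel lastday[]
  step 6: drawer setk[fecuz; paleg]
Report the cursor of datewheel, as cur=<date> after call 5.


$ drawer setk k='fleko_as' v='brizifa'
:: nil
$ datewheel pin d='1732-11-10'
:: 1732-11-10
$ drawer setk k='fecuz' v='<last>'
:: nil
$ datewheel roll n='388'
:: 1733-12-03
$ datewheel lastday
:: 1733-12-31
$ drawer setk k='fecuz' v='paleg'
:: 1732-11-10

Answer: cur=1733-12-31


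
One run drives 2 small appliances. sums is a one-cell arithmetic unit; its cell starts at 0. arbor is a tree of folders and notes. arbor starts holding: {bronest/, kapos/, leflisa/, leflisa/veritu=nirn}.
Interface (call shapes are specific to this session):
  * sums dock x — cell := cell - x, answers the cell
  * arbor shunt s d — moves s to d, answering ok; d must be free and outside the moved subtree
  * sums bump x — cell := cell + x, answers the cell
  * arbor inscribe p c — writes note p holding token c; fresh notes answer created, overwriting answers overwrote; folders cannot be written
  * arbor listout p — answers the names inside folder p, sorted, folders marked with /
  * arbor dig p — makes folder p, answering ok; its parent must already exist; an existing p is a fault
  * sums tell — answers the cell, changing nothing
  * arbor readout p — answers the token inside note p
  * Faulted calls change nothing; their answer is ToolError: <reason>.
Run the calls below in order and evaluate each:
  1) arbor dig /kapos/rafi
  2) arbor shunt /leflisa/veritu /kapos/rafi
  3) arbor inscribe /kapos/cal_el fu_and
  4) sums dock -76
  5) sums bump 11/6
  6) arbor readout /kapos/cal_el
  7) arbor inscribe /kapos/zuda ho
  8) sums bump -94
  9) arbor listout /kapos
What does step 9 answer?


Answer: [cal_el, rafi/, zuda]

Derivation:
==> arbor dig(p='/kapos/rafi')
<== ok
==> arbor shunt(s='/leflisa/veritu', d='/kapos/rafi')
<== ToolError: exists
==> arbor inscribe(p='/kapos/cal_el', c='fu_and')
<== created
==> sums dock(x='-76')
<== 76
==> sums bump(x='11/6')
<== 467/6
==> arbor readout(p='/kapos/cal_el')
<== fu_and
==> arbor inscribe(p='/kapos/zuda', c='ho')
<== created
==> sums bump(x='-94')
<== -97/6
==> arbor listout(p='/kapos')
<== [cal_el, rafi/, zuda]


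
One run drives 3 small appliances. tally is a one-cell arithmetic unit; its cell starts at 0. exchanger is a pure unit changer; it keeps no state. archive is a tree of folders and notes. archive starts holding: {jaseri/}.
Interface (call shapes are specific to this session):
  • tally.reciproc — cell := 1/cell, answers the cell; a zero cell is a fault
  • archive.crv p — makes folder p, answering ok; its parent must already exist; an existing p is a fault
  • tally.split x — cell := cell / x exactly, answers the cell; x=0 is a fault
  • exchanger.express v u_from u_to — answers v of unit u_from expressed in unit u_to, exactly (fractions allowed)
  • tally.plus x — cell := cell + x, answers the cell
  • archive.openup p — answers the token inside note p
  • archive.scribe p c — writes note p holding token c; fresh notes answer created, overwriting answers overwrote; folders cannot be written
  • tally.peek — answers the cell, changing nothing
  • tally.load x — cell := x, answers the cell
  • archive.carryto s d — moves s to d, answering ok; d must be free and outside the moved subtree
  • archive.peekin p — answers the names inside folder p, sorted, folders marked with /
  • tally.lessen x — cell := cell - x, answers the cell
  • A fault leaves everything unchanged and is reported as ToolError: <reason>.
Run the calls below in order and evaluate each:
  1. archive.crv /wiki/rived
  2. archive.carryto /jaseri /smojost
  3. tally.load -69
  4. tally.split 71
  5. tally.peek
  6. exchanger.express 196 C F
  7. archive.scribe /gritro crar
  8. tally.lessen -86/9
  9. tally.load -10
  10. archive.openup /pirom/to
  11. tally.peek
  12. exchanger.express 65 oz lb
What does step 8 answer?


Answer: 5485/639

Derivation:
-> crv(p=/wiki/rived)
<- ToolError: no parent
-> carryto(s=/jaseri, d=/smojost)
<- ok
-> load(x=-69)
<- -69
-> split(x=71)
<- -69/71
-> peek()
<- -69/71
-> express(v=196, u_from=C, u_to=F)
<- 1924/5
-> scribe(p=/gritro, c=crar)
<- created
-> lessen(x=-86/9)
<- 5485/639
-> load(x=-10)
<- -10
-> openup(p=/pirom/to)
<- ToolError: not found
-> peek()
<- -10
-> express(v=65, u_from=oz, u_to=lb)
<- 65/16


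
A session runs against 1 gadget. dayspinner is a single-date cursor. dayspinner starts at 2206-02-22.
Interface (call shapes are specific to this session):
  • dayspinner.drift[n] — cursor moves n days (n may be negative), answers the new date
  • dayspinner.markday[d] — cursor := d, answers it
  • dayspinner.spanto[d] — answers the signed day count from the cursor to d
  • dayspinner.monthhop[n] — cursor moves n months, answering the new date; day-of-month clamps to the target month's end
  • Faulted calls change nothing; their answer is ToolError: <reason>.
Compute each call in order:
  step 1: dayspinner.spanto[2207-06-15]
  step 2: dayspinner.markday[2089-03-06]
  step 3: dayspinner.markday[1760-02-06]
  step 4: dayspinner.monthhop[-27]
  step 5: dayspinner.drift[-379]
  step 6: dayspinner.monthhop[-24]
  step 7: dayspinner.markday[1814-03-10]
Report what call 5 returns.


> spanto d=2207-06-15
:: 478
> markday d=2089-03-06
:: 2089-03-06
> markday d=1760-02-06
:: 1760-02-06
> monthhop n=-27
:: 1757-11-06
> drift n=-379
:: 1756-10-23
> monthhop n=-24
:: 1754-10-23
> markday d=1814-03-10
:: 1814-03-10

Answer: 1756-10-23


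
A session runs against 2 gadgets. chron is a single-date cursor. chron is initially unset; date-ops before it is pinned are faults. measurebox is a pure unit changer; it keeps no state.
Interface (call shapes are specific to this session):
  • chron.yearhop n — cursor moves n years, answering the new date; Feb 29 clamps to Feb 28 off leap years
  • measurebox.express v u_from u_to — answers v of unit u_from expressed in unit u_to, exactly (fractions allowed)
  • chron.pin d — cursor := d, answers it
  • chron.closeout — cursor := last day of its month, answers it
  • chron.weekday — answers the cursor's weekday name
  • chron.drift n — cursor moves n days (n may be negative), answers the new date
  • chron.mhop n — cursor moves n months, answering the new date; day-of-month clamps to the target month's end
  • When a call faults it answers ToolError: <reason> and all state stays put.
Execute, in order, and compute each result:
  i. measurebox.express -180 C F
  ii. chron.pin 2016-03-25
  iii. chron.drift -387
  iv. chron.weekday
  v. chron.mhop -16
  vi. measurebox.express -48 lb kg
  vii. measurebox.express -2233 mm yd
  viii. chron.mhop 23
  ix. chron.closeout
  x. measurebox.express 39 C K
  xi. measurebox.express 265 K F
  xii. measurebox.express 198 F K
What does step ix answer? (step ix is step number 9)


Answer: 2015-10-31

Derivation:
Now I run measurebox.express on v=-180, u_from=C, u_to=F, → -292.
Then chron.pin on d=2016-03-25, and observe 2016-03-25.
Then chron.drift on n=-387, which returns 2015-03-04.
Now I run chron.weekday, → Wednesday.
Invoking chron.mhop on n=-16, and get 2013-11-04.
I use measurebox.express on v=-48, u_from=lb, u_to=kg, and observe -136077711/6250000.
I call measurebox.express on v=-2233, u_from=mm, u_to=yd, yielding -11165/4572.
I invoke chron.mhop on n=23, and see 2015-10-04.
Calling chron.closeout(), giving 2015-10-31.
I call measurebox.express on v=39, u_from=C, u_to=K, and get 6243/20.
Next I call measurebox.express on v=265, u_from=K, u_to=F, and see 1733/100.
Then measurebox.express on v=198, u_from=F, u_to=K, which returns 65767/180.


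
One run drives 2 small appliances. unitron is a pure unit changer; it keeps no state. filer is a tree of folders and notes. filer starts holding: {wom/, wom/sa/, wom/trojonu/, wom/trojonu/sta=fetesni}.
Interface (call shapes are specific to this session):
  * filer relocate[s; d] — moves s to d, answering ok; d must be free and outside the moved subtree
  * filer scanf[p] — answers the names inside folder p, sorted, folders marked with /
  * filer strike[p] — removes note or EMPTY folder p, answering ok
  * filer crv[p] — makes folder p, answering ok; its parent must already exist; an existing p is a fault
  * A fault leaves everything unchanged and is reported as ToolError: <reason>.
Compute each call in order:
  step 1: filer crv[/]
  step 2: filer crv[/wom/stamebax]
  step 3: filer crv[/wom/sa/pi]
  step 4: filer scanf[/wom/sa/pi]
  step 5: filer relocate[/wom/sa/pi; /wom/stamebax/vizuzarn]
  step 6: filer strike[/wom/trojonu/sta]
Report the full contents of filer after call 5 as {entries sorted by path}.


-> filer crv(p='/')
<- ToolError: exists
-> filer crv(p='/wom/stamebax')
<- ok
-> filer crv(p='/wom/sa/pi')
<- ok
-> filer scanf(p='/wom/sa/pi')
<- []
-> filer relocate(s='/wom/sa/pi', d='/wom/stamebax/vizuzarn')
<- ok
-> filer strike(p='/wom/trojonu/sta')
<- ok

Answer: {wom/, wom/sa/, wom/stamebax/, wom/stamebax/vizuzarn/, wom/trojonu/, wom/trojonu/sta=fetesni}


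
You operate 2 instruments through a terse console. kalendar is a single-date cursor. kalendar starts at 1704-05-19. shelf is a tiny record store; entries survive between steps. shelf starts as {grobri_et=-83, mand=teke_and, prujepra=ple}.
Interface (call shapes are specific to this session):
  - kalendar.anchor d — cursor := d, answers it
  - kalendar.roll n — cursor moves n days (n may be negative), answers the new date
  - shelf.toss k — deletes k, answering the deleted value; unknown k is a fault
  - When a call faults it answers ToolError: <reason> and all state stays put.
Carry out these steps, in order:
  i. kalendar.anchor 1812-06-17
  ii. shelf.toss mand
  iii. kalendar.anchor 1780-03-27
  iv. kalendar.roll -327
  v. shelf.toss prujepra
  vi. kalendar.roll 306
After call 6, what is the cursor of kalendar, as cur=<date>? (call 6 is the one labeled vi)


Answer: cur=1780-03-06

Derivation:
! anchor(d→1812-06-17) == 1812-06-17
! toss(k→mand) == teke_and
! anchor(d→1780-03-27) == 1780-03-27
! roll(n→-327) == 1779-05-05
! toss(k→prujepra) == ple
! roll(n→306) == 1780-03-06


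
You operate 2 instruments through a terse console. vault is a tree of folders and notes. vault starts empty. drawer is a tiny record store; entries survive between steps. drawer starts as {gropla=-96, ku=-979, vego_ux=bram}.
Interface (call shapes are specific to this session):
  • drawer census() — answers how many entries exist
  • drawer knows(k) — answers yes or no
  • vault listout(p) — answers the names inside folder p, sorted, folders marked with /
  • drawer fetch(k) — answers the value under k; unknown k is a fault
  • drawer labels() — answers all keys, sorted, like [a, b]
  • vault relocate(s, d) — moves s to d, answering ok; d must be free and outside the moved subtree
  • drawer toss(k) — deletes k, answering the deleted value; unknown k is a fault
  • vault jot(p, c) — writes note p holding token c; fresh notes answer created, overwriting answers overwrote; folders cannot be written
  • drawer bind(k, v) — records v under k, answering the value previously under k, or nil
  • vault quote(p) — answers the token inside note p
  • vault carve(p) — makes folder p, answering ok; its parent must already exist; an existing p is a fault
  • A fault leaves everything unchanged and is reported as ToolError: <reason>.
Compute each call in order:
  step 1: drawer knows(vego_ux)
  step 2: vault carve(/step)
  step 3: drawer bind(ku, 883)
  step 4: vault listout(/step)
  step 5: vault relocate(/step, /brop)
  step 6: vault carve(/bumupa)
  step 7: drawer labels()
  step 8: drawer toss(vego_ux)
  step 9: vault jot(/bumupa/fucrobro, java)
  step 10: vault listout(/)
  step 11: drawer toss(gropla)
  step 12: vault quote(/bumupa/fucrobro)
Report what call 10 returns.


Answer: [brop/, bumupa/]

Derivation:
>> drawer knows(k: vego_ux)
<< yes
>> vault carve(p: /step)
<< ok
>> drawer bind(k: ku, v: 883)
<< -979
>> vault listout(p: /step)
<< []
>> vault relocate(s: /step, d: /brop)
<< ok
>> vault carve(p: /bumupa)
<< ok
>> drawer labels()
<< [gropla, ku, vego_ux]
>> drawer toss(k: vego_ux)
<< bram
>> vault jot(p: /bumupa/fucrobro, c: java)
<< created
>> vault listout(p: /)
<< [brop/, bumupa/]
>> drawer toss(k: gropla)
<< -96
>> vault quote(p: /bumupa/fucrobro)
<< java


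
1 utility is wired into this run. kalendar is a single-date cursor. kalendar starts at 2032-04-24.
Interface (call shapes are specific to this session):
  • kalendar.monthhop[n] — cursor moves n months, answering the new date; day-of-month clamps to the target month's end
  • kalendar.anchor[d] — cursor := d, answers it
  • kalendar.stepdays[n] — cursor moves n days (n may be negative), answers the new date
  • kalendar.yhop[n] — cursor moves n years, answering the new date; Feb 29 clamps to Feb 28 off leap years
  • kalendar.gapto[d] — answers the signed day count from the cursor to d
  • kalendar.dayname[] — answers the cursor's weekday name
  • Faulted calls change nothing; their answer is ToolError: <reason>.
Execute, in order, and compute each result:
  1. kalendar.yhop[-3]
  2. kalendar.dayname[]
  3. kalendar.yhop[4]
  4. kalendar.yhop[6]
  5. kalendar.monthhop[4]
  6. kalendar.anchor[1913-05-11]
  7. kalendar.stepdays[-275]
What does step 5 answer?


Answer: 2039-08-24

Derivation:
[in] kalendar.yhop n='-3'
= 2029-04-24
[in] kalendar.dayname
= Tuesday
[in] kalendar.yhop n='4'
= 2033-04-24
[in] kalendar.yhop n='6'
= 2039-04-24
[in] kalendar.monthhop n='4'
= 2039-08-24
[in] kalendar.anchor d='1913-05-11'
= 1913-05-11
[in] kalendar.stepdays n='-275'
= 1912-08-09


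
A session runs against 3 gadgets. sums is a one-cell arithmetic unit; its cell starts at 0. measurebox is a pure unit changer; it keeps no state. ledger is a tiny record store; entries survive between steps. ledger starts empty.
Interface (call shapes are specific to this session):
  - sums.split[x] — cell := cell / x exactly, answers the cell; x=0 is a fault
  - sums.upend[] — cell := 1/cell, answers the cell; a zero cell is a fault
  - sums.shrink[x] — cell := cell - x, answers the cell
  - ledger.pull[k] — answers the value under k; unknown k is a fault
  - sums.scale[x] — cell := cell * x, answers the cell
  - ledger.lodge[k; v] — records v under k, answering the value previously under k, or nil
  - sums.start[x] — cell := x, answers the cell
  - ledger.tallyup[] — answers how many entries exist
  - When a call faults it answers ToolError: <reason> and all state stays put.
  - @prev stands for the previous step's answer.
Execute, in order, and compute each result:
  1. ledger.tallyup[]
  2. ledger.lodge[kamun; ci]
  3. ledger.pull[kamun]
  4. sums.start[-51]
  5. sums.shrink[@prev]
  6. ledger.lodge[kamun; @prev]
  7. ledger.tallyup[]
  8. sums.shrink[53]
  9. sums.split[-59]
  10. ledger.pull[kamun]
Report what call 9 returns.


→ tallyup()
← 0
→ lodge(k→kamun, v→ci)
← nil
→ pull(k→kamun)
← ci
→ start(x→-51)
← -51
→ shrink(x→@prev)
← 0
→ lodge(k→kamun, v→@prev)
← ci
→ tallyup()
← 1
→ shrink(x→53)
← -53
→ split(x→-59)
← 53/59
→ pull(k→kamun)
← 0

Answer: 53/59


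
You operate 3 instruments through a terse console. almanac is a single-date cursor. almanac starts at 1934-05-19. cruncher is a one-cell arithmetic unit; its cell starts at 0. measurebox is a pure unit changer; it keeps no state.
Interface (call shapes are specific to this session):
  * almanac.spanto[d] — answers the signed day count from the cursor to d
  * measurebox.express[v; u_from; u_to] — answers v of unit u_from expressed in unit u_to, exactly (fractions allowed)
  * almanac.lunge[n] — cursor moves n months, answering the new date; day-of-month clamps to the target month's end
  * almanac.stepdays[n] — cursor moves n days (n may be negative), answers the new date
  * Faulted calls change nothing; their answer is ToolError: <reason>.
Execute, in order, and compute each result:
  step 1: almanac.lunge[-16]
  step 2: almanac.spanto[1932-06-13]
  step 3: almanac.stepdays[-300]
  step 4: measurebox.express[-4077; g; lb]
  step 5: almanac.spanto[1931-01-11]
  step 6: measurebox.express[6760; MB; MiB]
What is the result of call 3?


Invoking lunge using n='-16', giving 1933-01-19.
I use spanto using d='1932-06-13', and see -220.
Using stepdays using n='-300', → 1932-03-25.
Next I call express using v='-4077', u_from='g', u_to='lb', yielding -407700000/45359237.
Next I call spanto using d='1931-01-11', and get -439.
I use express using v='6760', u_from='MB', u_to='MiB', and observe 13203125/2048.

Answer: 1932-03-25


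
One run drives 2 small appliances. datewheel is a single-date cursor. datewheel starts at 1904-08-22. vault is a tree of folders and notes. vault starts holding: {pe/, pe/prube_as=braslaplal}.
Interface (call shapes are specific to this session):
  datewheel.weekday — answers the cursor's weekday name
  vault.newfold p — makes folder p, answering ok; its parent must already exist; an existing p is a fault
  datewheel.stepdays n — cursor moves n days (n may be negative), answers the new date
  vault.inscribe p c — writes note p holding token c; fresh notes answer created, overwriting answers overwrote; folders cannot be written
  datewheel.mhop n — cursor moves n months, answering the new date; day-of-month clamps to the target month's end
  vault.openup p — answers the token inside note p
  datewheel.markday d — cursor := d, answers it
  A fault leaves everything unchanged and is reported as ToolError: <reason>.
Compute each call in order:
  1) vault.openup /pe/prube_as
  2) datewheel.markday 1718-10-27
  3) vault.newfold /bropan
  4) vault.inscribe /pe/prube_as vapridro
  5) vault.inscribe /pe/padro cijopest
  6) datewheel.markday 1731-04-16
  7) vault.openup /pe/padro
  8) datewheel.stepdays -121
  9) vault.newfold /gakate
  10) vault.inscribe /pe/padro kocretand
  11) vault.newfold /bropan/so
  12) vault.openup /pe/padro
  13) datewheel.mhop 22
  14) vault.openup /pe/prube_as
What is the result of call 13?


Answer: 1732-10-16

Derivation:
% vault.openup(p→/pe/prube_as) : braslaplal
% datewheel.markday(d→1718-10-27) : 1718-10-27
% vault.newfold(p→/bropan) : ok
% vault.inscribe(p→/pe/prube_as, c→vapridro) : overwrote
% vault.inscribe(p→/pe/padro, c→cijopest) : created
% datewheel.markday(d→1731-04-16) : 1731-04-16
% vault.openup(p→/pe/padro) : cijopest
% datewheel.stepdays(n→-121) : 1730-12-16
% vault.newfold(p→/gakate) : ok
% vault.inscribe(p→/pe/padro, c→kocretand) : overwrote
% vault.newfold(p→/bropan/so) : ok
% vault.openup(p→/pe/padro) : kocretand
% datewheel.mhop(n→22) : 1732-10-16
% vault.openup(p→/pe/prube_as) : vapridro


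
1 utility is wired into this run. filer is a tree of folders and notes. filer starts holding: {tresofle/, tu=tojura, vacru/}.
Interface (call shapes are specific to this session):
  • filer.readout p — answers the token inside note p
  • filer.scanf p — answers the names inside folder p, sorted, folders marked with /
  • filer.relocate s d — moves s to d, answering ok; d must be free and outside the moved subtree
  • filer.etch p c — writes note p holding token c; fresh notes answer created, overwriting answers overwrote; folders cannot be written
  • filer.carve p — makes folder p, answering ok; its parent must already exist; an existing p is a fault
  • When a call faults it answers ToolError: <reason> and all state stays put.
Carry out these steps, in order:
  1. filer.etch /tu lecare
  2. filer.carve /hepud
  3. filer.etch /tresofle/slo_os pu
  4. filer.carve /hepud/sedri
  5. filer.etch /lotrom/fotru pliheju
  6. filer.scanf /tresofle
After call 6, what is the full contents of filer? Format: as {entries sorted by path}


Answer: {hepud/, hepud/sedri/, tresofle/, tresofle/slo_os=pu, tu=lecare, vacru/}

Derivation:
% filer.etch(p→/tu, c→lecare) : overwrote
% filer.carve(p→/hepud) : ok
% filer.etch(p→/tresofle/slo_os, c→pu) : created
% filer.carve(p→/hepud/sedri) : ok
% filer.etch(p→/lotrom/fotru, c→pliheju) : ToolError: no parent
% filer.scanf(p→/tresofle) : [slo_os]


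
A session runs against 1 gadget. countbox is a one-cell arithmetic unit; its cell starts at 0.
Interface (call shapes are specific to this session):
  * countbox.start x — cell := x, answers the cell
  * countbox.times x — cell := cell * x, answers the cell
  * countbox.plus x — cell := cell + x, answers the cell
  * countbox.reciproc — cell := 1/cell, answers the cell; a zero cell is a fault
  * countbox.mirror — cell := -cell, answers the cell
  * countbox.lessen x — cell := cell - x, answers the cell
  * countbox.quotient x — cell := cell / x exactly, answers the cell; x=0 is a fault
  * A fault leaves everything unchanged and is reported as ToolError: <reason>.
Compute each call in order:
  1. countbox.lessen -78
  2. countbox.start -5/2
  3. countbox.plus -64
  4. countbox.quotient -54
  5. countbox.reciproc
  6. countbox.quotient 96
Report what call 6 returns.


Step: countbox.lessen[x→-78]
Result: 78
Step: countbox.start[x→-5/2]
Result: -5/2
Step: countbox.plus[x→-64]
Result: -133/2
Step: countbox.quotient[x→-54]
Result: 133/108
Step: countbox.reciproc[]
Result: 108/133
Step: countbox.quotient[x→96]
Result: 9/1064

Answer: 9/1064


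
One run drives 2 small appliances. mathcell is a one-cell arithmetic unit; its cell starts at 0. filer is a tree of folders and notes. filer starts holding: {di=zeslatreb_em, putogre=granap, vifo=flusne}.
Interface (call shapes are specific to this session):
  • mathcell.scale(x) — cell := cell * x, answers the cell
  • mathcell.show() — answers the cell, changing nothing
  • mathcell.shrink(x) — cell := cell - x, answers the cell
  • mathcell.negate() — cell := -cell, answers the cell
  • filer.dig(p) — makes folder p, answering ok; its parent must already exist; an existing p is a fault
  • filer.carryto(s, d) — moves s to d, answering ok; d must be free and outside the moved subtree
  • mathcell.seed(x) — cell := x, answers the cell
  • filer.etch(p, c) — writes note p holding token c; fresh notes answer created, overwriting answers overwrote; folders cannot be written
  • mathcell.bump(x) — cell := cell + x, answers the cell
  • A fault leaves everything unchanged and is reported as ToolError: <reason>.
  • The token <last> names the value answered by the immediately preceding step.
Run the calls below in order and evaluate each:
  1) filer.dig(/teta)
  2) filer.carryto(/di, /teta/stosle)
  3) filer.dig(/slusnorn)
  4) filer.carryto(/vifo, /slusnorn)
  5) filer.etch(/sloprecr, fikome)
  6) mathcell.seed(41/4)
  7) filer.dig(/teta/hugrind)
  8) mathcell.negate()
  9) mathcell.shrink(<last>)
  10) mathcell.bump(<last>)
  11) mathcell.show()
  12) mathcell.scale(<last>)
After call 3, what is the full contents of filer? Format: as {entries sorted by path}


Answer: {putogre=granap, slusnorn/, teta/, teta/stosle=zeslatreb_em, vifo=flusne}

Derivation:
Now I run filer.dig using p='/teta', and see ok.
Next I call filer.carryto using s='/di', d='/teta/stosle', and see ok.
Invoking filer.dig using p='/slusnorn', and see ok.
Then filer.carryto using s='/vifo', d='/slusnorn', — result: ToolError: exists.
Using filer.etch using p='/sloprecr', c='fikome', → created.
I call mathcell.seed using x='41/4', yielding 41/4.
I use filer.dig using p='/teta/hugrind', yielding ok.
Now I run mathcell.negate(), and observe -41/4.
Invoking mathcell.shrink using x='<last>', yielding 0.
Then mathcell.bump using x='<last>', and see 0.
Using mathcell.show(), which returns 0.
I call mathcell.scale using x='<last>', and get 0.
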